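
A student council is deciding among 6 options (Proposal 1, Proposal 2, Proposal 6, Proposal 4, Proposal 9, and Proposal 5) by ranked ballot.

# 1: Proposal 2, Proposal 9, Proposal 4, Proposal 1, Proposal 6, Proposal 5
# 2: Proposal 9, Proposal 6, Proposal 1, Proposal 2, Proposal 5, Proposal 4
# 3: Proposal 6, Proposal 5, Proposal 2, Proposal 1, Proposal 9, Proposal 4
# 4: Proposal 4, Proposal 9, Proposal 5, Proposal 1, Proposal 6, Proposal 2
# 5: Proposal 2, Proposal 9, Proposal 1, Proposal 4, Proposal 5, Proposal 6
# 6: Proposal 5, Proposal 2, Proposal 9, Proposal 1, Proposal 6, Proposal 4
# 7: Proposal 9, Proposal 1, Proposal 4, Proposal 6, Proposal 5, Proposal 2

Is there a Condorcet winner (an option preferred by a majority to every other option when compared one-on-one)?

Head-to-head results (7 voters total):
Proposal 1 vs Proposal 2: Proposal 2 wins 4–3.
Proposal 1 vs Proposal 6: Proposal 1 wins 5–2.
Proposal 1 vs Proposal 4: Proposal 1 wins 5–2.
Proposal 1 vs Proposal 9: Proposal 9 wins 6–1.
Proposal 1 vs Proposal 5: Proposal 1 wins 4–3.
Proposal 2 vs Proposal 6: Proposal 6 wins 4–3.
Proposal 2 vs Proposal 4: Proposal 2 wins 5–2.
Proposal 2 vs Proposal 9: Proposal 2 wins 4–3.
Proposal 2 vs Proposal 5: Proposal 5 wins 4–3.
Proposal 6 vs Proposal 4: Proposal 4 wins 4–3.
Proposal 6 vs Proposal 9: Proposal 9 wins 6–1.
Proposal 6 vs Proposal 5: Proposal 6 wins 4–3.
Proposal 4 vs Proposal 9: Proposal 9 wins 6–1.
Proposal 4 vs Proposal 5: Proposal 4 wins 4–3.
Proposal 9 vs Proposal 5: Proposal 9 wins 5–2.
No candidate beats all others: Proposal 1 beats Proposal 6 beats Proposal 2 beats Proposal 1, a majority cycle.

No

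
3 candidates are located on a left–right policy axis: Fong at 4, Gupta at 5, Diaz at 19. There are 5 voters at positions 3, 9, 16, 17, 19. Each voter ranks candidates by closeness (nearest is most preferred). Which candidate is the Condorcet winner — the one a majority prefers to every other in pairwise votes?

With single-peaked preferences on a line, the Condorcet winner is the candidate closest to the median voter.
The median voter (position 16) is closest to Diaz at 19.
Check: Diaz vs Gupta — voters closer to Diaz: 3 of 5.

Diaz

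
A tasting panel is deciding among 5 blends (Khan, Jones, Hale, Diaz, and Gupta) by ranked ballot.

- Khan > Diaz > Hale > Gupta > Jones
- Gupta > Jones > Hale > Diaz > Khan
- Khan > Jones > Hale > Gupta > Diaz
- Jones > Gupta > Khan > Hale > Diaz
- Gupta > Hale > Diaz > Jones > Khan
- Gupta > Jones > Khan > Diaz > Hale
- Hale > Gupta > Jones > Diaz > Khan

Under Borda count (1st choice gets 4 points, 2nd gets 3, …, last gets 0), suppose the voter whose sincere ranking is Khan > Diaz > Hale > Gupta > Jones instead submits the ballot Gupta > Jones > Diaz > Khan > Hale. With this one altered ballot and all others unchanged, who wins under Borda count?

Borda totals with the altered ballot: Khan 9, Jones 19, Hale 12, Diaz 7, Gupta 23.
The winner is unchanged: still Gupta.

Gupta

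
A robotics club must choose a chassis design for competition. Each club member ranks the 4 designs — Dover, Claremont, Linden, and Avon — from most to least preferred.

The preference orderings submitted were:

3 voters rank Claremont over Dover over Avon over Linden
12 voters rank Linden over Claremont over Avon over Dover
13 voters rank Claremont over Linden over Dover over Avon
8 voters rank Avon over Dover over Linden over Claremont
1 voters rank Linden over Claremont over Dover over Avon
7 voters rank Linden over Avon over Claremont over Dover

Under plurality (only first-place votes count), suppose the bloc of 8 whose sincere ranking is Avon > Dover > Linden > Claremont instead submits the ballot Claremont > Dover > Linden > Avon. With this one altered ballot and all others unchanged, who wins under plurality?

First-place totals with the altered ballot: Dover 0, Claremont 24, Linden 20, Avon 0.
The switch changes the winner from Linden to Claremont.

Claremont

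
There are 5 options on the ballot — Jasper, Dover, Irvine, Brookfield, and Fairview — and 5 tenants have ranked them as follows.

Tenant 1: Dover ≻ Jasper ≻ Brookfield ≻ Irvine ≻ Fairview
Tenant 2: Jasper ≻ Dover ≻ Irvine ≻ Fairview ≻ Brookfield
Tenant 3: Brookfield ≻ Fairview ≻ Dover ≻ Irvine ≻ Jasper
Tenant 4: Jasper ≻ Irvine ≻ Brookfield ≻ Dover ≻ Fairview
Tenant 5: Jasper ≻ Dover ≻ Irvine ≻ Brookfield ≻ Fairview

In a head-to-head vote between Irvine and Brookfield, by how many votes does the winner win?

Ballots ranking Irvine above Brookfield: 3.
Ballots ranking Brookfield above Irvine: 2.
Irvine wins 3–2, a margin of 1.

1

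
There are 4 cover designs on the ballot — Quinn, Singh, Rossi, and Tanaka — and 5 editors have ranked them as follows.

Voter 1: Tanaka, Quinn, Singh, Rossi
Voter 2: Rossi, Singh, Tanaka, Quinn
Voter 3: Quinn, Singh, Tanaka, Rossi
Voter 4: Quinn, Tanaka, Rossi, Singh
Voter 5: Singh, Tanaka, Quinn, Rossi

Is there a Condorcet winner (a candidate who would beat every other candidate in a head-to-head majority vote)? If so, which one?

None — there is no Condorcet winner

Head-to-head results (5 voters total):
Quinn vs Singh: Quinn wins 3–2.
Quinn vs Rossi: Quinn wins 4–1.
Quinn vs Tanaka: Tanaka wins 3–2.
Singh vs Rossi: Singh wins 3–2.
Singh vs Tanaka: Singh wins 3–2.
Rossi vs Tanaka: Tanaka wins 4–1.
No candidate beats all others: Quinn beats Singh beats Tanaka beats Quinn, a majority cycle.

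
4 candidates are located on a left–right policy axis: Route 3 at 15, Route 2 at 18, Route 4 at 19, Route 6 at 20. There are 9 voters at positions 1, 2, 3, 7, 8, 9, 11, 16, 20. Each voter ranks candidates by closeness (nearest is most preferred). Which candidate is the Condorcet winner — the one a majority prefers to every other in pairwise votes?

Route 3

With single-peaked preferences on a line, the Condorcet winner is the candidate closest to the median voter.
The median voter (position 8) is closest to Route 3 at 15.
Check: Route 3 vs Route 6 — voters closer to Route 3: 8 of 9.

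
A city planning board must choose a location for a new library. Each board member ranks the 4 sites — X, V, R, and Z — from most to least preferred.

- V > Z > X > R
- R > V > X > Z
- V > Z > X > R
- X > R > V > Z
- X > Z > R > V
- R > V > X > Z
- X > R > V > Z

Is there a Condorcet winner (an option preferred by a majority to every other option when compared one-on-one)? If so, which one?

Head-to-head results (7 voters total):
X vs V: V wins 4–3.
X vs R: X wins 5–2.
X vs Z: X wins 5–2.
V vs R: R wins 5–2.
V vs Z: V wins 6–1.
R vs Z: R wins 4–3.
No candidate beats all others: X beats R beats V beats X, a majority cycle.

No Condorcet winner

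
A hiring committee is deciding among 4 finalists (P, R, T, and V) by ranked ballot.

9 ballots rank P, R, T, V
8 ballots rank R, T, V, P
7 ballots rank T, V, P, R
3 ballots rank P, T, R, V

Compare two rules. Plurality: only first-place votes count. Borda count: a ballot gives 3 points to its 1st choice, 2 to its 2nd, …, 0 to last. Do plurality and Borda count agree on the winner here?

No

Plurality first-place counts: P 12, R 8, T 7, V 0 → P.
Borda totals: P 43, R 45, T 52, V 22 → T.
The two rules disagree: plurality picks P, Borda picks T.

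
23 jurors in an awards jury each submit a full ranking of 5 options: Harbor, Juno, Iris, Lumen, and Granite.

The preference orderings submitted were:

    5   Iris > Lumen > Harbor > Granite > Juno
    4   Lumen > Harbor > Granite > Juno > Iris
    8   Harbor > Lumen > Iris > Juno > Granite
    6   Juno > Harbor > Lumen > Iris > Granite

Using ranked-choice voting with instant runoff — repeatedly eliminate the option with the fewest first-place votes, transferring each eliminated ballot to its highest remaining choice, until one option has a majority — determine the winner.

Harbor

Round 1: Harbor 8, Juno 6, Iris 5, Lumen 4, Granite 0. Granite has the fewest and is eliminated.
Round 2: Harbor 8, Juno 6, Iris 5, Lumen 4. Lumen has the fewest and is eliminated.
Round 3: Harbor 12, Juno 6, Iris 5. Harbor has a majority.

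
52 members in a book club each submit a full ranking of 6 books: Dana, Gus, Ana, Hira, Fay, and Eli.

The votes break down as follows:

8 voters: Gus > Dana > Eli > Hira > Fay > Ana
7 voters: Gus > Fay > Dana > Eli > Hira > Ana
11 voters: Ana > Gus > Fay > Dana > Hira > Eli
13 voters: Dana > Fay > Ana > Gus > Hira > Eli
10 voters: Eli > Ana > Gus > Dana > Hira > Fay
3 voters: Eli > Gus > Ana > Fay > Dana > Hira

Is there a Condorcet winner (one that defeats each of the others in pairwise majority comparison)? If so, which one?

None — there is no Condorcet winner

Head-to-head results (52 voters total):
Dana vs Gus: Gus wins 39–13.
Dana vs Ana: Dana wins 28–24.
Dana vs Hira: Dana wins 52–0.
Dana vs Fay: Dana wins 31–21.
Dana vs Eli: Dana wins 39–13.
Gus vs Ana: Ana wins 34–18.
Gus vs Hira: Gus wins 52–0.
Gus vs Fay: Gus wins 39–13.
Gus vs Eli: Gus wins 39–13.
Ana vs Hira: Ana wins 37–15.
Ana vs Fay: Fay wins 28–24.
Ana vs Eli: Eli wins 28–24.
Hira vs Fay: Fay wins 34–18.
Hira vs Eli: Eli wins 28–24.
Fay vs Eli: Fay wins 31–21.
No candidate beats all others: Dana beats Ana beats Gus beats Dana, a majority cycle.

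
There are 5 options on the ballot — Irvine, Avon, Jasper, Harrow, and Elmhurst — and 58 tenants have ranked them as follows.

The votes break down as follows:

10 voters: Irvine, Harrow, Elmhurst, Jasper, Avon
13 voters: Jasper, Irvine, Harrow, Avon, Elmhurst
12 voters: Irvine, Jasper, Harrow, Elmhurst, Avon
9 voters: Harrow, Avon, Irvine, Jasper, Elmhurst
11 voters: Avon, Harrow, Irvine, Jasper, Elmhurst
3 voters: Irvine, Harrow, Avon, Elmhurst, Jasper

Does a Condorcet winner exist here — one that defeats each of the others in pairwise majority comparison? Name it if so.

Head-to-head results (58 voters total):
Irvine vs Avon: Irvine wins 38–20.
Irvine vs Jasper: Irvine wins 45–13.
Irvine vs Harrow: Irvine wins 38–20.
Irvine vs Elmhurst: Irvine wins 58–0.
Avon vs Jasper: Jasper wins 35–23.
Avon vs Harrow: Harrow wins 47–11.
Avon vs Elmhurst: Avon wins 36–22.
Jasper vs Harrow: Harrow wins 33–25.
Jasper vs Elmhurst: Jasper wins 45–13.
Harrow vs Elmhurst: Harrow wins 58–0.
Irvine beats each rival — Avon (38–20), Jasper (45–13), Harrow (38–20), Elmhurst (58–0) — so Irvine is the Condorcet winner.

Irvine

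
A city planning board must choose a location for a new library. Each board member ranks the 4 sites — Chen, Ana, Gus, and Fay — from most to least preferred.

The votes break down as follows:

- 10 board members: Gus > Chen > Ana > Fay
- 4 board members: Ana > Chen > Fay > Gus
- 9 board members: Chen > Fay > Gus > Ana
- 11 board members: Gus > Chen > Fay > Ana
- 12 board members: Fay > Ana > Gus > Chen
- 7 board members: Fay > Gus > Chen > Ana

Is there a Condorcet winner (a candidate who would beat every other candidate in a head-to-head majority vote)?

No

Head-to-head results (53 voters total):
Chen vs Ana: Chen wins 37–16.
Chen vs Gus: Gus wins 40–13.
Chen vs Fay: Chen wins 34–19.
Ana vs Gus: Gus wins 37–16.
Ana vs Fay: Fay wins 39–14.
Gus vs Fay: Fay wins 32–21.
No candidate beats all others: Chen beats Fay beats Gus beats Chen, a majority cycle.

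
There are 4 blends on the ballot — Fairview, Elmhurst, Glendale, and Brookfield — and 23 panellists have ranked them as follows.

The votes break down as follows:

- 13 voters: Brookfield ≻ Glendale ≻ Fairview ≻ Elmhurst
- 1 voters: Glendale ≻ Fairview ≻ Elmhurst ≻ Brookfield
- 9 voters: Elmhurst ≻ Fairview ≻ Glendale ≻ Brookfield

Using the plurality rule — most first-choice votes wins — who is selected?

Brookfield

First-place vote totals:
  Fairview: 0
  Elmhurst: 9
  Glendale: 1
  Brookfield: 13
Brookfield has the most first-place votes.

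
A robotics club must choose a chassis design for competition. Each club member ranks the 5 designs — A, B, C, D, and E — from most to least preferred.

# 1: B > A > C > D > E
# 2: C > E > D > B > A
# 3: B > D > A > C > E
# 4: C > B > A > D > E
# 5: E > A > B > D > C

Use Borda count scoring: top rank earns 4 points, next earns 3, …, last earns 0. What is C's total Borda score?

11

Borda scores:
  A: 3 + 0 + 2 + 2 + 3 = 10
  B: 4 + 1 + 4 + 3 + 2 = 14
  C: 2 + 4 + 1 + 4 + 0 = 11
  D: 1 + 2 + 3 + 1 + 1 = 8
  E: 0 + 3 + 0 + 0 + 4 = 7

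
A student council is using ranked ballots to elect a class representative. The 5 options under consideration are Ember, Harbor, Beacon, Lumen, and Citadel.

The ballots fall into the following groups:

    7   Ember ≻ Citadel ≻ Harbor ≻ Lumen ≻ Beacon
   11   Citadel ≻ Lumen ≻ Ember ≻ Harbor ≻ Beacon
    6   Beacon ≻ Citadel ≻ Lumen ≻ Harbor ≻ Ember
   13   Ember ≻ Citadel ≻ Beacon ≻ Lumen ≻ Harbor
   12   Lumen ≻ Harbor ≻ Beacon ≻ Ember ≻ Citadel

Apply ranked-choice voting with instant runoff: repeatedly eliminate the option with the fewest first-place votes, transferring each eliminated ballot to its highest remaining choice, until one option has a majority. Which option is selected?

Round 1: Ember 20, Lumen 12, Citadel 11, Beacon 6, Harbor 0. Harbor has the fewest and is eliminated.
Round 2: Ember 20, Lumen 12, Citadel 11, Beacon 6. Beacon has the fewest and is eliminated.
Round 3: Ember 20, Citadel 17, Lumen 12. Lumen has the fewest and is eliminated.
Round 4: Ember 32, Citadel 17. Ember has a majority.

Ember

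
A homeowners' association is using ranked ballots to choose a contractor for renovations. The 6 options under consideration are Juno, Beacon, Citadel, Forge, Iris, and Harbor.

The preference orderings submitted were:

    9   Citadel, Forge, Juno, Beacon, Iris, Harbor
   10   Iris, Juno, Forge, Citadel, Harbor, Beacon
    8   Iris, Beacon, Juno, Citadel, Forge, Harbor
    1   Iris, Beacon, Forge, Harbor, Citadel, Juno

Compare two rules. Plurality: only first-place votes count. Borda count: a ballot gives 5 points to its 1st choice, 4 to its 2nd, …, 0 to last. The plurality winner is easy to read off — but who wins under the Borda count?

Iris

Plurality first-place counts: Juno 0, Beacon 0, Citadel 9, Forge 0, Iris 19, Harbor 0 → Iris.
Borda totals: Juno 91, Beacon 54, Citadel 82, Forge 77, Iris 104, Harbor 12 → Iris.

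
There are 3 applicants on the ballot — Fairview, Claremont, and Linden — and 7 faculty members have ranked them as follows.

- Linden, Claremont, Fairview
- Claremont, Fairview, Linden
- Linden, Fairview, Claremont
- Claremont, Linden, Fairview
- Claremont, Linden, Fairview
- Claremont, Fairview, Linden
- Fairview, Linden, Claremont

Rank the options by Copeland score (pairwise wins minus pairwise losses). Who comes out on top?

Pairwise results:
  Fairview vs Claremont: Claremont wins 5–2.
  Fairview vs Linden: Linden wins 4–3.
  Claremont vs Linden: Claremont wins 4–3.
Copeland scores (wins − losses):
  Fairview: 0 − 2 = -2
  Claremont: 2 − 0 = 2
  Linden: 1 − 1 = 0
Claremont has the best Copeland score.

Claremont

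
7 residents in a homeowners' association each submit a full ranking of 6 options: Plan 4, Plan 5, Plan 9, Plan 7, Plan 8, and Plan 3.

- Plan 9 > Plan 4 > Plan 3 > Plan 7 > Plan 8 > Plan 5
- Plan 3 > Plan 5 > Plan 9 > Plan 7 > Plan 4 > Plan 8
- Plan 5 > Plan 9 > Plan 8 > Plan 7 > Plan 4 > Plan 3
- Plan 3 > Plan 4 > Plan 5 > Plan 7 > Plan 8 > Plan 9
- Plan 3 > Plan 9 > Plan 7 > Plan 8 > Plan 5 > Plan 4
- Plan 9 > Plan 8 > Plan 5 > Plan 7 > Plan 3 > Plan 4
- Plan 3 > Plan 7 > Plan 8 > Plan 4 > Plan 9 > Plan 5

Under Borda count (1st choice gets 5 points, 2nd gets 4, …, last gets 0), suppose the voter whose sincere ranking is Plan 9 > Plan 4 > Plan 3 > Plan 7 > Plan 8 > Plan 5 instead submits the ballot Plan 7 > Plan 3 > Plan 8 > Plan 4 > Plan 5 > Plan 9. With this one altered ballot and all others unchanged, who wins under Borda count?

Plan 3

Borda totals with the altered ballot: Plan 4 10, Plan 5 17, Plan 9 17, Plan 7 20, Plan 8 16, Plan 3 25.
The winner is unchanged: still Plan 3.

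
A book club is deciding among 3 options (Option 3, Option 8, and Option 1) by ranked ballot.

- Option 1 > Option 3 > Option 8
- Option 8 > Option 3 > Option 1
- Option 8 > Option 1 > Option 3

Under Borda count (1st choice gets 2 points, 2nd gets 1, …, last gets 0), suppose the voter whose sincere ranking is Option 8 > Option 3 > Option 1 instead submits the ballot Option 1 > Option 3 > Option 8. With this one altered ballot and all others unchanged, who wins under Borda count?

Option 1

Borda totals with the altered ballot: Option 3 2, Option 8 2, Option 1 5.
The switch changes the winner from Option 8 to Option 1.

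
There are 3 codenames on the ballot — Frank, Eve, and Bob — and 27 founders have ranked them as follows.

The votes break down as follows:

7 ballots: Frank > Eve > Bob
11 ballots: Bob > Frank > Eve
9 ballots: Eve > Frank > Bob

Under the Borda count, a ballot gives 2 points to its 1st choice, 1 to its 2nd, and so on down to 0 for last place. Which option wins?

Borda scores:
  Frank: 7·2 + 11·1 + 9·1 = 34
  Eve: 7·1 + 11·0 + 9·2 = 25
  Bob: 7·0 + 11·2 + 9·0 = 22
Frank has the highest total.

Frank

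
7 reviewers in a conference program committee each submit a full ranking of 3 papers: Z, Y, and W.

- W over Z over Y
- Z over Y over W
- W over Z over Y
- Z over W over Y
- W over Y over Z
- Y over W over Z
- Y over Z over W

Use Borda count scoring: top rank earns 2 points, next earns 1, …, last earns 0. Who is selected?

Borda scores:
  Z: 1 + 2 + 1 + 2 + 0 + 0 + 1 = 7
  Y: 0 + 1 + 0 + 0 + 1 + 2 + 2 = 6
  W: 2 + 0 + 2 + 1 + 2 + 1 + 0 = 8
W has the highest total.

W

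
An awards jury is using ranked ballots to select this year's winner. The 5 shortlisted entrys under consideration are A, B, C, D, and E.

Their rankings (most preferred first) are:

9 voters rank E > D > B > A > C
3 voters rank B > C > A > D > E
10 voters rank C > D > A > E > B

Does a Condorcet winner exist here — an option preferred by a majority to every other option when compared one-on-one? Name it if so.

Head-to-head results (22 voters total):
A vs B: B wins 12–10.
A vs C: C wins 13–9.
A vs D: D wins 19–3.
A vs E: A wins 13–9.
B vs C: B wins 12–10.
B vs D: D wins 19–3.
B vs E: E wins 19–3.
C vs D: C wins 13–9.
C vs E: C wins 13–9.
D vs E: D wins 13–9.
No candidate beats all others: A beats E beats B beats A, a majority cycle.

None — there is no Condorcet winner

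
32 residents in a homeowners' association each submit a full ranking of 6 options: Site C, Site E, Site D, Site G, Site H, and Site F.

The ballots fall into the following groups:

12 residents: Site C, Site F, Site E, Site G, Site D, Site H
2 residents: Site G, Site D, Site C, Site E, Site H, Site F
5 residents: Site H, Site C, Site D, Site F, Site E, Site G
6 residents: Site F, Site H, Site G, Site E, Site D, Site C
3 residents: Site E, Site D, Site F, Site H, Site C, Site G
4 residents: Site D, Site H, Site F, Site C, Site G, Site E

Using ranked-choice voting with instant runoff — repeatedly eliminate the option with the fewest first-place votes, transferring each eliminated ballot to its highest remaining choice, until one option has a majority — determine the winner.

Site C

Round 1: Site C 12, Site F 6, Site H 5, Site D 4, Site E 3, Site G 2. Site G has the fewest and is eliminated.
Round 2: Site C 12, Site D 6, Site F 6, Site H 5, Site E 3. Site E has the fewest and is eliminated.
Round 3: Site C 12, Site D 9, Site F 6, Site H 5. Site H has the fewest and is eliminated.
Round 4: Site C 17, Site D 9, Site F 6. Site C has a majority.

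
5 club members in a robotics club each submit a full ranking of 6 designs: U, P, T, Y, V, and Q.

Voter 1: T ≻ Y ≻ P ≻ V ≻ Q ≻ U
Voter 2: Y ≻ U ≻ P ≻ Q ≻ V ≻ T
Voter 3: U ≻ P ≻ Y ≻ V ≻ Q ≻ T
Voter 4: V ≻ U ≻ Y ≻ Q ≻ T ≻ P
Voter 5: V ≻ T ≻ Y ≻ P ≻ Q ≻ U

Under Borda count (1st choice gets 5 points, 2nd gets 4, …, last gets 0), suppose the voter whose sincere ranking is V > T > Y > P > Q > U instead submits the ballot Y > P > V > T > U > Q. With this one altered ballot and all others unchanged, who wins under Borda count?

Y

Borda totals with the altered ballot: U 14, P 14, T 8, Y 20, V 13, Q 6.
The winner is unchanged: still Y.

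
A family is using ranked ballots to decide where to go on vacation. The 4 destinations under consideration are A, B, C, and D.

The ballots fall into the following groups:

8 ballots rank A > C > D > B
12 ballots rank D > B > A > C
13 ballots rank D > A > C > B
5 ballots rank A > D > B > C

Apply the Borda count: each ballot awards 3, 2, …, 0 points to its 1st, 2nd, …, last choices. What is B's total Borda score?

29

Borda scores:
  A: 8·3 + 12·1 + 13·2 + 5·3 = 77
  B: 8·0 + 12·2 + 13·0 + 5·1 = 29
  C: 8·2 + 12·0 + 13·1 + 5·0 = 29
  D: 8·1 + 12·3 + 13·3 + 5·2 = 93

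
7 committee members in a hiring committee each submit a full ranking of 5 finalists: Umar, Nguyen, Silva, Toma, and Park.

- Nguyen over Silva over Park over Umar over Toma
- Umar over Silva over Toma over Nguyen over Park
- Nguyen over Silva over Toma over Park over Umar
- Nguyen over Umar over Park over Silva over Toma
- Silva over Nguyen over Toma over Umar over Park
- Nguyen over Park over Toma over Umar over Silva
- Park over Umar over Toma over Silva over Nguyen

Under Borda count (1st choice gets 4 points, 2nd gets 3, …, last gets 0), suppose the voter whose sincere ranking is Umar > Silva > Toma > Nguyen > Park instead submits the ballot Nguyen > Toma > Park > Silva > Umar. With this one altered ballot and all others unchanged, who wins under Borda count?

Borda totals with the altered ballot: Umar 9, Nguyen 23, Silva 13, Toma 11, Park 14.
The winner is unchanged: still Nguyen.

Nguyen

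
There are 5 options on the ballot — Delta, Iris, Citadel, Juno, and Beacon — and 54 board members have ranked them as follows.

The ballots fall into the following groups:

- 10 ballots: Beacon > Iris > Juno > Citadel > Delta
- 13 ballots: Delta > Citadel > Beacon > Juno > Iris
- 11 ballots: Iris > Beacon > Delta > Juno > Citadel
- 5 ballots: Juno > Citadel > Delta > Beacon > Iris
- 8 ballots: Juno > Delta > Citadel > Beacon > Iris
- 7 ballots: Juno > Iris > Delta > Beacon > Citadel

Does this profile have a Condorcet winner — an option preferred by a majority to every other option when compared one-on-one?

Head-to-head results (54 voters total):
Delta vs Iris: Iris wins 28–26.
Delta vs Citadel: Delta wins 39–15.
Delta vs Juno: Juno wins 30–24.
Delta vs Beacon: Delta wins 33–21.
Iris vs Citadel: Iris wins 28–26.
Iris vs Juno: Juno wins 33–21.
Iris vs Beacon: Beacon wins 36–18.
Citadel vs Juno: Juno wins 41–13.
Citadel vs Beacon: Beacon wins 28–26.
Juno vs Beacon: Beacon wins 34–20.
No candidate beats all others: Delta beats Beacon beats Iris beats Delta, a majority cycle.

No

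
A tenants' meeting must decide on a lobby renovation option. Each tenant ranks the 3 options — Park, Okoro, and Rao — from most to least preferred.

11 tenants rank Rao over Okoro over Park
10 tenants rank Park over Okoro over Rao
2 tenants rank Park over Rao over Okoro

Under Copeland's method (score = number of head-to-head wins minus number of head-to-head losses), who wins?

Park

Pairwise results:
  Park vs Okoro: Park wins 12–11.
  Park vs Rao: Park wins 12–11.
  Okoro vs Rao: Rao wins 13–10.
Copeland scores (wins − losses):
  Park: 2 − 0 = 2
  Okoro: 0 − 2 = -2
  Rao: 1 − 1 = 0
Park has the best Copeland score.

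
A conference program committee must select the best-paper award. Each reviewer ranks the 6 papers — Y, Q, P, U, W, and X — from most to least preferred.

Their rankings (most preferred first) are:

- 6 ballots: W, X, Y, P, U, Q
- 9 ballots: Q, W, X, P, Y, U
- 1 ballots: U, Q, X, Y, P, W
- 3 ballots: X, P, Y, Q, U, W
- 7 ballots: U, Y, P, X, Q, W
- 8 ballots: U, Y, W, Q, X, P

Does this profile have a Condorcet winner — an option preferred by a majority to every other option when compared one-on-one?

Head-to-head results (34 voters total):
Y vs Q: Y wins 24–10.
Y vs P: Y wins 22–12.
Y vs U: Y wins 18–16.
Y vs W: Y wins 19–15.
Y vs X: X wins 19–15.
Q vs P: Q wins 18–16.
Q vs U: U wins 22–12.
Q vs W: Q wins 20–14.
Q vs X: Q wins 18–16.
P vs U: P wins 18–16.
P vs W: W wins 23–11.
P vs X: X wins 27–7.
U vs W: U wins 19–15.
U vs X: X wins 18–16.
W vs X: W wins 23–11.
No candidate beats all others: Y beats Q beats X beats Y, a majority cycle.

No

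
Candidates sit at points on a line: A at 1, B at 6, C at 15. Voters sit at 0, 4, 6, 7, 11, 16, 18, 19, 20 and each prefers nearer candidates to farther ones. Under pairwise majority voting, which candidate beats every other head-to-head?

C

With single-peaked preferences on a line, the Condorcet winner is the candidate closest to the median voter.
The median voter (position 11) is closest to C at 15.
Check: C vs B — voters closer to C: 5 of 9.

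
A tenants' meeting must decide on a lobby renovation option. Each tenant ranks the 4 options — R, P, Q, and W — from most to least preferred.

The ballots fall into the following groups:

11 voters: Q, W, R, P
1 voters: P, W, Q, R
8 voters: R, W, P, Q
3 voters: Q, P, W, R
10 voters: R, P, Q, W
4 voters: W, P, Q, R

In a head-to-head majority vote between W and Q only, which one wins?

Ballots ranking W above Q: 1+8+4 = 13.
Ballots ranking Q above W: 11+3+10 = 24.
Q wins the head-to-head, 24–13.

Q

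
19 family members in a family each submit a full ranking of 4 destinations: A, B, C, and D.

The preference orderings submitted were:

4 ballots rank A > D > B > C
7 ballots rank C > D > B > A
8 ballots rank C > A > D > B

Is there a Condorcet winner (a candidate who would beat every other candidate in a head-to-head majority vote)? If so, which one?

Head-to-head results (19 voters total):
A vs B: A wins 12–7.
A vs C: C wins 15–4.
A vs D: A wins 12–7.
B vs C: C wins 15–4.
B vs D: D wins 19–0.
C vs D: C wins 15–4.
C beats each rival — A (15–4), B (15–4), D (15–4) — so C is the Condorcet winner.

C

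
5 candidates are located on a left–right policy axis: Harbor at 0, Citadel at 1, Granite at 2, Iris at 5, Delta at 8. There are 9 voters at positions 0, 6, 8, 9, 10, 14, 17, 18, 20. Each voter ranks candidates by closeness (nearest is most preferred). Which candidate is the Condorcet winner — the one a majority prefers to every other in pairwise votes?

Delta

With single-peaked preferences on a line, the Condorcet winner is the candidate closest to the median voter.
The median voter (position 10) is closest to Delta at 8.
Check: Delta vs Citadel — voters closer to Delta: 8 of 9.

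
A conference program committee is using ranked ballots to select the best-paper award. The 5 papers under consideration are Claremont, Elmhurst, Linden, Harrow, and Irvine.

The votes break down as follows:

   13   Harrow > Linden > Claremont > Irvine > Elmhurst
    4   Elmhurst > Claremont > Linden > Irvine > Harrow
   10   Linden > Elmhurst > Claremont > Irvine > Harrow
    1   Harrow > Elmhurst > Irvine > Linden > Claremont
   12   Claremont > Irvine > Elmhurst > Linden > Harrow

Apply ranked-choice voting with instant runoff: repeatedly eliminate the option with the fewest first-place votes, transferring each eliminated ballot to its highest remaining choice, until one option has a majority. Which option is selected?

Claremont

Round 1: Harrow 14, Claremont 12, Linden 10, Elmhurst 4, Irvine 0. Irvine has the fewest and is eliminated.
Round 2: Harrow 14, Claremont 12, Linden 10, Elmhurst 4. Elmhurst has the fewest and is eliminated.
Round 3: Claremont 16, Harrow 14, Linden 10. Linden has the fewest and is eliminated.
Round 4: Claremont 26, Harrow 14. Claremont has a majority.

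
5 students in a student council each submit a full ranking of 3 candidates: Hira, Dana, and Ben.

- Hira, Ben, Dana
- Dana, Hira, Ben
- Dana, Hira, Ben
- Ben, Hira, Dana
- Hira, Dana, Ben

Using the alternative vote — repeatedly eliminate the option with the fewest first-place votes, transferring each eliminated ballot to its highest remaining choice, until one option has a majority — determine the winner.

Round 1: Hira 2, Dana 2, Ben 1. Ben has the fewest and is eliminated.
Round 2: Hira 3, Dana 2. Hira has a majority.

Hira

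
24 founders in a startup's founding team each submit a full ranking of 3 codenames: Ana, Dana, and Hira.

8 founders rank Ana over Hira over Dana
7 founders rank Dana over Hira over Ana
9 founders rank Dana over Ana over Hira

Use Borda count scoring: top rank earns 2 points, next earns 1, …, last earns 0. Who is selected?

Dana

Borda scores:
  Ana: 8·2 + 7·0 + 9·1 = 25
  Dana: 8·0 + 7·2 + 9·2 = 32
  Hira: 8·1 + 7·1 + 9·0 = 15
Dana has the highest total.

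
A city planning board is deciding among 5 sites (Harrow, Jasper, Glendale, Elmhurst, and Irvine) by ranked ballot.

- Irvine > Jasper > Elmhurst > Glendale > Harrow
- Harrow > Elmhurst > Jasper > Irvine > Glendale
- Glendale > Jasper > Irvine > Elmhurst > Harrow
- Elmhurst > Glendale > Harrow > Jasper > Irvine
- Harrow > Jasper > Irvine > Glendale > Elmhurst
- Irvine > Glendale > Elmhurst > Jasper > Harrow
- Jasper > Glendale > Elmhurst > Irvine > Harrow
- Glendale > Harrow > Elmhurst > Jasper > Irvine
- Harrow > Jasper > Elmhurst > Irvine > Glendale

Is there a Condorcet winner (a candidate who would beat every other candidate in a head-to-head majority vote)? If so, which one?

Head-to-head results (9 voters total):
Harrow vs Jasper: Harrow wins 5–4.
Harrow vs Glendale: Glendale wins 6–3.
Harrow vs Elmhurst: Elmhurst wins 5–4.
Harrow vs Irvine: Harrow wins 5–4.
Jasper vs Glendale: Jasper wins 5–4.
Jasper vs Elmhurst: Jasper wins 5–4.
Jasper vs Irvine: Jasper wins 7–2.
Glendale vs Elmhurst: Glendale wins 5–4.
Glendale vs Irvine: Irvine wins 5–4.
Elmhurst vs Irvine: Elmhurst wins 5–4.
No candidate beats all others: Harrow beats Jasper beats Glendale beats Harrow, a majority cycle.

None — there is no Condorcet winner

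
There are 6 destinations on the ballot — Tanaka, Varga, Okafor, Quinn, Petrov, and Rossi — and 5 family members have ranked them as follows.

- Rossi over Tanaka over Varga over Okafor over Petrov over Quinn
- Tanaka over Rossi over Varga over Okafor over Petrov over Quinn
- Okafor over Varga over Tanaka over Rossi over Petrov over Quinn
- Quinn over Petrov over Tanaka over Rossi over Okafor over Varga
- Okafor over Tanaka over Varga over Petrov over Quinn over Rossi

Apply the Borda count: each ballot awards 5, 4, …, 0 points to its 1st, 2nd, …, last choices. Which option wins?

Borda scores:
  Tanaka: 4 + 5 + 3 + 3 + 4 = 19
  Varga: 3 + 3 + 4 + 0 + 3 = 13
  Okafor: 2 + 2 + 5 + 1 + 5 = 15
  Quinn: 0 + 0 + 0 + 5 + 1 = 6
  Petrov: 1 + 1 + 1 + 4 + 2 = 9
  Rossi: 5 + 4 + 2 + 2 + 0 = 13
Tanaka has the highest total.

Tanaka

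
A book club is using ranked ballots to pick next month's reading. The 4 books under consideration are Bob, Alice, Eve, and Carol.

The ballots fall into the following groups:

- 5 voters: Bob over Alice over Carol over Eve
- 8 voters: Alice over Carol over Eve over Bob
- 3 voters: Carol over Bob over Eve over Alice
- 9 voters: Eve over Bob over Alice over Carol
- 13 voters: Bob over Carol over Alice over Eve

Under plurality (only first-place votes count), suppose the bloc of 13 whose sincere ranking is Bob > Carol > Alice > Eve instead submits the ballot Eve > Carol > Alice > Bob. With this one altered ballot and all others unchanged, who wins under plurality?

Eve

First-place totals with the altered ballot: Bob 5, Alice 8, Eve 22, Carol 3.
The switch changes the winner from Bob to Eve.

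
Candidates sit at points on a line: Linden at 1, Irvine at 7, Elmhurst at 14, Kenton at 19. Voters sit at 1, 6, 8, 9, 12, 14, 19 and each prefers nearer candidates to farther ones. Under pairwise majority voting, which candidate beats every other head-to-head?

With single-peaked preferences on a line, the Condorcet winner is the candidate closest to the median voter.
The median voter (position 9) is closest to Irvine at 7.
Check: Irvine vs Elmhurst — voters closer to Irvine: 4 of 7.

Irvine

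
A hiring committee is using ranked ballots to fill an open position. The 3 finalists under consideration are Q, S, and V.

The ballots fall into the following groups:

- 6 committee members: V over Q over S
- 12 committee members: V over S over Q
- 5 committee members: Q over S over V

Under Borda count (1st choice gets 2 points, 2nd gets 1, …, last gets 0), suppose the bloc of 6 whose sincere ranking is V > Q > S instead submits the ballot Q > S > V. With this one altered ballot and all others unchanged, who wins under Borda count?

V

Borda totals with the altered ballot: Q 22, S 23, V 24.
The winner is unchanged: still V.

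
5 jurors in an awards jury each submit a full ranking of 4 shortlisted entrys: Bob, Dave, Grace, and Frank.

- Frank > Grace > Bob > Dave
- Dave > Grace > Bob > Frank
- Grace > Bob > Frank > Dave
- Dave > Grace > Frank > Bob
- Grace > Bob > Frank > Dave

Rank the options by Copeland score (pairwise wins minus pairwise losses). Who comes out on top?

Pairwise results:
  Bob vs Dave: Bob wins 3–2.
  Bob vs Grace: Grace wins 5–0.
  Bob vs Frank: Bob wins 3–2.
  Dave vs Grace: Grace wins 3–2.
  Dave vs Frank: Frank wins 3–2.
  Grace vs Frank: Grace wins 4–1.
Copeland scores (wins − losses):
  Bob: 2 − 1 = 1
  Dave: 0 − 3 = -3
  Grace: 3 − 0 = 3
  Frank: 1 − 2 = -1
Grace has the best Copeland score.

Grace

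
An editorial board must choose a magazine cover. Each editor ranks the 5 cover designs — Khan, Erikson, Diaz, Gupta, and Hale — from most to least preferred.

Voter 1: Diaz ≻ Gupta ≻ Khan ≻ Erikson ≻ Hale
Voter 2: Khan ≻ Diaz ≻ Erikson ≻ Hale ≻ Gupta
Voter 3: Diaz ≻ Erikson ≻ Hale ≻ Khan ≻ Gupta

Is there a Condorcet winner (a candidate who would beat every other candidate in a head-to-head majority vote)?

Yes

Head-to-head results (3 voters total):
Khan vs Erikson: Khan wins 2–1.
Khan vs Diaz: Diaz wins 2–1.
Khan vs Gupta: Khan wins 2–1.
Khan vs Hale: Khan wins 2–1.
Erikson vs Diaz: Diaz wins 3–0.
Erikson vs Gupta: Erikson wins 2–1.
Erikson vs Hale: Erikson wins 3–0.
Diaz vs Gupta: Diaz wins 3–0.
Diaz vs Hale: Diaz wins 3–0.
Gupta vs Hale: Hale wins 2–1.
Diaz beats each rival — Khan (2–1), Erikson (3–0), Gupta (3–0), Hale (3–0) — so Diaz is the Condorcet winner.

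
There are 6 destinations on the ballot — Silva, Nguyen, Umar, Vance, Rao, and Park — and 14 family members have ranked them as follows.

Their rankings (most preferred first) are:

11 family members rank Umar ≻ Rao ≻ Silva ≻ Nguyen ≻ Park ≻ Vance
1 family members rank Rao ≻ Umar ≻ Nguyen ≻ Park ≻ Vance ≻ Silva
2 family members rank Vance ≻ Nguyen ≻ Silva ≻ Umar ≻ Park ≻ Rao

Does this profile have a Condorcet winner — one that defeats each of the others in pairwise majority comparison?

Yes

Head-to-head results (14 voters total):
Silva vs Nguyen: Silva wins 11–3.
Silva vs Umar: Umar wins 12–2.
Silva vs Vance: Silva wins 11–3.
Silva vs Rao: Rao wins 12–2.
Silva vs Park: Silva wins 13–1.
Nguyen vs Umar: Umar wins 12–2.
Nguyen vs Vance: Nguyen wins 12–2.
Nguyen vs Rao: Rao wins 12–2.
Nguyen vs Park: Nguyen wins 14–0.
Umar vs Vance: Umar wins 12–2.
Umar vs Rao: Umar wins 13–1.
Umar vs Park: Umar wins 14–0.
Vance vs Rao: Rao wins 12–2.
Vance vs Park: Park wins 12–2.
Rao vs Park: Rao wins 12–2.
Umar beats each rival — Silva (12–2), Nguyen (12–2), Vance (12–2), Rao (13–1), Park (14–0) — so Umar is the Condorcet winner.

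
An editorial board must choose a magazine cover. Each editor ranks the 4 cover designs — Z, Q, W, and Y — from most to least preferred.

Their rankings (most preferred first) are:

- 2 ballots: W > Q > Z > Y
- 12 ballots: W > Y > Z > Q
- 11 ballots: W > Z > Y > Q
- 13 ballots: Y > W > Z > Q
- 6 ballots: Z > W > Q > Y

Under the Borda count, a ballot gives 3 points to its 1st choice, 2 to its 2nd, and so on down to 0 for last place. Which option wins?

W

Borda scores:
  Z: 2·1 + 12·1 + 11·2 + 13·1 + 6·3 = 67
  Q: 2·2 + 12·0 + 11·0 + 13·0 + 6·1 = 10
  W: 2·3 + 12·3 + 11·3 + 13·2 + 6·2 = 113
  Y: 2·0 + 12·2 + 11·1 + 13·3 + 6·0 = 74
W has the highest total.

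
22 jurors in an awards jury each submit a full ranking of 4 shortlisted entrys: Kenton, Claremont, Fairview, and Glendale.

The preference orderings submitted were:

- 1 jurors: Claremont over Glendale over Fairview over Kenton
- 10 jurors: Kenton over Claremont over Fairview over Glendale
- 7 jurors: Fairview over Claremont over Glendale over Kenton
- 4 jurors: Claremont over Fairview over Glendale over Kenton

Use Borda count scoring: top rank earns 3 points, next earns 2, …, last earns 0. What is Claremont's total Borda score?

Borda scores:
  Kenton: 0 + 10·3 + 7·0 + 4·0 = 30
  Claremont: 3 + 10·2 + 7·2 + 4·3 = 49
  Fairview: 1 + 10·1 + 7·3 + 4·2 = 40
  Glendale: 2 + 10·0 + 7·1 + 4·1 = 13

49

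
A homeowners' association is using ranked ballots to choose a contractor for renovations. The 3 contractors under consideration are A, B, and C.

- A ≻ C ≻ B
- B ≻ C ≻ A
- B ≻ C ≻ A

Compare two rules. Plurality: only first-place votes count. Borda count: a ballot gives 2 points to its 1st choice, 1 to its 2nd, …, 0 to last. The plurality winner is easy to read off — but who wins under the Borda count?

Plurality first-place counts: A 1, B 2, C 0 → B.
Borda totals: A 2, B 4, C 3 → B.

B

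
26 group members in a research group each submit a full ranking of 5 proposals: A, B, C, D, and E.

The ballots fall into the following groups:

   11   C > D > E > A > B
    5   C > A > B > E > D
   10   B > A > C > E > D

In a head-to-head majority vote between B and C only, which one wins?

Ballots ranking B above C: 10.
Ballots ranking C above B: 11+5 = 16.
C wins the head-to-head, 16–10.

C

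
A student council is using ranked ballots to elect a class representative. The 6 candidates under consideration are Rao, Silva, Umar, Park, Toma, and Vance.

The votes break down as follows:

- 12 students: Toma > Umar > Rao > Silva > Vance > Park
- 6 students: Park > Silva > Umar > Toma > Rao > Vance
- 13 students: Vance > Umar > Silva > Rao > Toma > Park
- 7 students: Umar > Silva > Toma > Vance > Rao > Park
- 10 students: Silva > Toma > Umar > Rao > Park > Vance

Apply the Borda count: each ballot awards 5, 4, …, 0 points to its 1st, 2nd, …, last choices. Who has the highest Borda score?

Umar

Borda scores:
  Rao: 12·3 + 6·1 + 13·2 + 7·1 + 10·2 = 95
  Silva: 12·2 + 6·4 + 13·3 + 7·4 + 10·5 = 165
  Umar: 12·4 + 6·3 + 13·4 + 7·5 + 10·3 = 183
  Park: 12·0 + 6·5 + 13·0 + 7·0 + 10·1 = 40
  Toma: 12·5 + 6·2 + 13·1 + 7·3 + 10·4 = 146
  Vance: 12·1 + 6·0 + 13·5 + 7·2 + 10·0 = 91
Umar has the highest total.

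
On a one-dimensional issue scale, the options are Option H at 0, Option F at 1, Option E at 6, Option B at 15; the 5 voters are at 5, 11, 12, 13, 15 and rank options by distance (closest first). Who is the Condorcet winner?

Option B

With single-peaked preferences on a line, the Condorcet winner is the candidate closest to the median voter.
The median voter (position 12) is closest to Option B at 15.
Check: Option B vs Option E — voters closer to Option B: 4 of 5.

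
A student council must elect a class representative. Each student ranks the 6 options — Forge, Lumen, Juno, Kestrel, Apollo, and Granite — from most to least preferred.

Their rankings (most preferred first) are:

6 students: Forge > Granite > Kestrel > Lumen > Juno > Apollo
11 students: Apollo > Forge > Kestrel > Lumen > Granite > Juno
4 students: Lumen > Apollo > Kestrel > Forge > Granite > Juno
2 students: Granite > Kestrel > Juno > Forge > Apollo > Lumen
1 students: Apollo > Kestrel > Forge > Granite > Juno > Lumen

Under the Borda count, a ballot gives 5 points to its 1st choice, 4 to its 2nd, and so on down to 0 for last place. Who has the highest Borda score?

Borda scores:
  Forge: 6·5 + 11·4 + 4·2 + 2·2 + 3 = 89
  Lumen: 6·2 + 11·2 + 4·5 + 2·0 + 0 = 54
  Juno: 6·1 + 11·0 + 4·0 + 2·3 + 1 = 13
  Kestrel: 6·3 + 11·3 + 4·3 + 2·4 + 4 = 75
  Apollo: 6·0 + 11·5 + 4·4 + 2·1 + 5 = 78
  Granite: 6·4 + 11·1 + 4·1 + 2·5 + 2 = 51
Forge has the highest total.

Forge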